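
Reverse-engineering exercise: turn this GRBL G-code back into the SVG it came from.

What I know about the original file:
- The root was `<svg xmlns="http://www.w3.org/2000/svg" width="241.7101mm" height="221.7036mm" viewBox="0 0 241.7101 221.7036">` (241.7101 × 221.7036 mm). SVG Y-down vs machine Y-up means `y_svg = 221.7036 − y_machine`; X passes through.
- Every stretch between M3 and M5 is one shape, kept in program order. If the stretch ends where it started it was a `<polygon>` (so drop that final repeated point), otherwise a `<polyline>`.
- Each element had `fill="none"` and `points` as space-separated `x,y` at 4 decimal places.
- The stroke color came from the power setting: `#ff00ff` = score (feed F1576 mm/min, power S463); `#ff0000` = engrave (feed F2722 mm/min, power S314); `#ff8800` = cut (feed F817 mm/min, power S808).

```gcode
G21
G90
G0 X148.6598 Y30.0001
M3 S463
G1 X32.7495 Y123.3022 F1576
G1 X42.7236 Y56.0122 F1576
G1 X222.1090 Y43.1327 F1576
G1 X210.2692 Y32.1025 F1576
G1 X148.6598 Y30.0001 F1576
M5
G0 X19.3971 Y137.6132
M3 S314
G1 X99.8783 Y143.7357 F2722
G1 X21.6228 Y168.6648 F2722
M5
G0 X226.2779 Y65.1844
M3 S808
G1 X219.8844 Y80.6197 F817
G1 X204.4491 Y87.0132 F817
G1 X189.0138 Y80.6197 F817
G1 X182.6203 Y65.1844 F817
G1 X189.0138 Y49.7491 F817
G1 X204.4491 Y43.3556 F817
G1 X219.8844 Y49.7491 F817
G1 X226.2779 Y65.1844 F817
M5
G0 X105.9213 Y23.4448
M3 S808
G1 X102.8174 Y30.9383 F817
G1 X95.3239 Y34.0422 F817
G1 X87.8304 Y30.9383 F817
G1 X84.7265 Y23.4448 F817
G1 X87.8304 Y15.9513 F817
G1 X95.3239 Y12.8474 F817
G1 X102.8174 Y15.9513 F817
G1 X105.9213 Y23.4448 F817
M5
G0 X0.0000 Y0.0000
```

Machine Y-up, SVG Y-down with viewBox height 221.7036, so y_svg = 221.7036 − y_machine; X carries over.

Run 1: the run's S463 means `#ff00ff` (score). The run returns to its start, so emit a `<polygon>` with points (Y-flipped): 148.6598,191.7035 32.7495,98.4014 42.7236,165.6914 222.1090,178.5709 210.2692,189.6011.

Run 2: power S314 maps to stroke `#ff0000` (engrave). The run is open, so emit a `<polyline>` with points (Y-flipped): 19.3971,84.0904 99.8783,77.9679 21.6228,53.0388.

Run 3: S808 ⇒ cut layer `#ff8800`. The run returns to its start, so emit a `<polygon>` with points (Y-flipped): 226.2779,156.5192 219.8844,141.0839 204.4491,134.6904 189.0138,141.0839 182.6203,156.5192 189.0138,171.9545 204.4491,178.3480 219.8844,171.9545.

Run 4: S808 ⇒ cut layer `#ff8800`. The run returns to its start, so emit a `<polygon>` with points (Y-flipped): 105.9213,198.2588 102.8174,190.7653 95.3239,187.6614 87.8304,190.7653 84.7265,198.2588 87.8304,205.7523 95.3239,208.8562 102.8174,205.7523.

<svg xmlns="http://www.w3.org/2000/svg" width="241.7101mm" height="221.7036mm" viewBox="0 0 241.7101 221.7036">
  <polygon points="148.6598,191.7035 32.7495,98.4014 42.7236,165.6914 222.1090,178.5709 210.2692,189.6011" fill="none" stroke="#ff00ff"/>
  <polyline points="19.3971,84.0904 99.8783,77.9679 21.6228,53.0388" fill="none" stroke="#ff0000"/>
  <polygon points="226.2779,156.5192 219.8844,141.0839 204.4491,134.6904 189.0138,141.0839 182.6203,156.5192 189.0138,171.9545 204.4491,178.3480 219.8844,171.9545" fill="none" stroke="#ff8800"/>
  <polygon points="105.9213,198.2588 102.8174,190.7653 95.3239,187.6614 87.8304,190.7653 84.7265,198.2588 87.8304,205.7523 95.3239,208.8562 102.8174,205.7523" fill="none" stroke="#ff8800"/>
</svg>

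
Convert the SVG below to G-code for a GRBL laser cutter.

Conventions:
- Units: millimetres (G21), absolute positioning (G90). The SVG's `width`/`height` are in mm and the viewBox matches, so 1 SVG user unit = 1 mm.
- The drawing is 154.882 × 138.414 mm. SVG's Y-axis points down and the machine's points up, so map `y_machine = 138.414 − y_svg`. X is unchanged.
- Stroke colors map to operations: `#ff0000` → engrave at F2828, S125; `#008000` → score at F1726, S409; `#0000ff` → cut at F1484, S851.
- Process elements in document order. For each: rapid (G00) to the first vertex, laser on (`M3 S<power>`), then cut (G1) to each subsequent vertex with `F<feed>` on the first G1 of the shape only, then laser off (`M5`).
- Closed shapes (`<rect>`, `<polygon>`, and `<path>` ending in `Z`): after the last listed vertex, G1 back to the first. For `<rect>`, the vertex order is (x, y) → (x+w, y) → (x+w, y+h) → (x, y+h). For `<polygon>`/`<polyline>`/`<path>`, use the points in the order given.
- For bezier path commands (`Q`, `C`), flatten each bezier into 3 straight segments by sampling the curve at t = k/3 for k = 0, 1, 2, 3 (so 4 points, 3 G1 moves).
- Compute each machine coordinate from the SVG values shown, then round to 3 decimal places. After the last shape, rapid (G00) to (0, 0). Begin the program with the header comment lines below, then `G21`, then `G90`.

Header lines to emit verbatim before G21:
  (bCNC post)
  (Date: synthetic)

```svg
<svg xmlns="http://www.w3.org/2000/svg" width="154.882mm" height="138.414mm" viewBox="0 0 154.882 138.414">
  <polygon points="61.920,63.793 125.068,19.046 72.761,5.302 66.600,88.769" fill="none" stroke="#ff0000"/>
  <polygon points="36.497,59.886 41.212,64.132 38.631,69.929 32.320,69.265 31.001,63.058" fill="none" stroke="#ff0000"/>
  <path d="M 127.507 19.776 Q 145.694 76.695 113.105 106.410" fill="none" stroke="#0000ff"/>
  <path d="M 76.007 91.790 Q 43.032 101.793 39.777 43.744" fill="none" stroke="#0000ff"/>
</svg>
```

viewBox `0 0 154.882 138.414` with mm width/height → 1 unit = 1 mm. Flip: y_m = 138.414 − y_svg.

**Shape 1** — `<polygon>` closed polygon, stroke `#ff0000` → engrave (S125, F2828). Machine vertices: (61.920,74.621) → (125.068,119.368) → (72.761,133.112) → (66.600,49.645) → (61.920,74.621). Closed: final G1 returns to the first vertex.

**Shape 2** — `<polygon>` regular polygon, stroke `#ff0000` → engrave (S125, F2828). Machine vertices: (36.497,78.528) → (41.212,74.282) → (38.631,68.485) → (32.320,69.149) → (31.001,75.356) → (36.497,78.528). Closed: final G1 returns to the first vertex.

**Shape 3** — `<path>` quadratic bezier, stroke `#0000ff` → cut (S851, F1484). Control points (SVG): P0=(127.507,19.776), P1=(145.694,76.695), P2=(113.105,106.410); sampled at t=k/3. Machine vertices: (127.507,118.638) → (133.990,83.715) → (129.189,54.837) → (113.105,32.004). Open path.

**Shape 4** — `<path>` quadratic bezier, stroke `#0000ff` → cut (S851, F1484). Control points (SVG): P0=(76.007,91.790), P1=(43.032,101.793), P2=(39.777,43.744); sampled at t=k/3. Machine vertices: (76.007,46.624) → (57.326,47.517) → (45.249,63.532) → (39.777,94.670). Open path.

(bCNC post)
(Date: synthetic)
G21
G90
G00 X61.920 Y74.621
M3 S125
G1 X125.068 Y119.368 F2828
G1 X72.761 Y133.112
G1 X66.600 Y49.645
G1 X61.920 Y74.621
M5
G00 X36.497 Y78.528
M3 S125
G1 X41.212 Y74.282 F2828
G1 X38.631 Y68.485
G1 X32.320 Y69.149
G1 X31.001 Y75.356
G1 X36.497 Y78.528
M5
G00 X127.507 Y118.638
M3 S851
G1 X133.990 Y83.715 F1484
G1 X129.189 Y54.837
G1 X113.105 Y32.004
M5
G00 X76.007 Y46.624
M3 S851
G1 X57.326 Y47.517 F1484
G1 X45.249 Y63.532
G1 X39.777 Y94.670
M5
G00 X0.000 Y0.000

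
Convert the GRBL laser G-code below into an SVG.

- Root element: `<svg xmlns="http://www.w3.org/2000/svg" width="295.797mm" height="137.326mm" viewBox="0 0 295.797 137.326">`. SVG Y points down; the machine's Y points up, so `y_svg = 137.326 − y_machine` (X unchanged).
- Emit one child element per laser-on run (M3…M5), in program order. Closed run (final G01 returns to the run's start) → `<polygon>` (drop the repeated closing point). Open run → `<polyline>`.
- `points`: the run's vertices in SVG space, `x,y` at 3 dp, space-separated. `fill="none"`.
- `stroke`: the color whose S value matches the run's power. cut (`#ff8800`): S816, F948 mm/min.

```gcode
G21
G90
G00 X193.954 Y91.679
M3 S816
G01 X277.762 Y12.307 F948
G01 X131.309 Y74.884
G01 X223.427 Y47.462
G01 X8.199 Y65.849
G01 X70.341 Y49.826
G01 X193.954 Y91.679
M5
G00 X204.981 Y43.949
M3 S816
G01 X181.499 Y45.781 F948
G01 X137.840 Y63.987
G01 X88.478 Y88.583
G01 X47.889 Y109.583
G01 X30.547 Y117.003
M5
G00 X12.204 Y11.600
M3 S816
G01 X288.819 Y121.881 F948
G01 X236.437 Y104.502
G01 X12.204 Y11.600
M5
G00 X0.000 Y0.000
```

y_svg = 137.326 − y_m. Every run uses S816, so all elements get stroke `#ff8800` (cut).

[1] closed run; points: 193.954,45.647 277.762,125.019 131.309,62.442 223.427,89.864 8.199,71.477 70.341,87.500

[2] open run; points: 204.981,93.377 181.499,91.545 137.840,73.339 88.478,48.743 47.889,27.743 30.547,20.323

[3] closed run; points: 12.204,125.726 288.819,15.445 236.437,32.824

<svg xmlns="http://www.w3.org/2000/svg" width="295.797mm" height="137.326mm" viewBox="0 0 295.797 137.326">
  <polygon points="193.954,45.647 277.762,125.019 131.309,62.442 223.427,89.864 8.199,71.477 70.341,87.500" fill="none" stroke="#ff8800"/>
  <polyline points="204.981,93.377 181.499,91.545 137.840,73.339 88.478,48.743 47.889,27.743 30.547,20.323" fill="none" stroke="#ff8800"/>
  <polygon points="12.204,125.726 288.819,15.445 236.437,32.824" fill="none" stroke="#ff8800"/>
</svg>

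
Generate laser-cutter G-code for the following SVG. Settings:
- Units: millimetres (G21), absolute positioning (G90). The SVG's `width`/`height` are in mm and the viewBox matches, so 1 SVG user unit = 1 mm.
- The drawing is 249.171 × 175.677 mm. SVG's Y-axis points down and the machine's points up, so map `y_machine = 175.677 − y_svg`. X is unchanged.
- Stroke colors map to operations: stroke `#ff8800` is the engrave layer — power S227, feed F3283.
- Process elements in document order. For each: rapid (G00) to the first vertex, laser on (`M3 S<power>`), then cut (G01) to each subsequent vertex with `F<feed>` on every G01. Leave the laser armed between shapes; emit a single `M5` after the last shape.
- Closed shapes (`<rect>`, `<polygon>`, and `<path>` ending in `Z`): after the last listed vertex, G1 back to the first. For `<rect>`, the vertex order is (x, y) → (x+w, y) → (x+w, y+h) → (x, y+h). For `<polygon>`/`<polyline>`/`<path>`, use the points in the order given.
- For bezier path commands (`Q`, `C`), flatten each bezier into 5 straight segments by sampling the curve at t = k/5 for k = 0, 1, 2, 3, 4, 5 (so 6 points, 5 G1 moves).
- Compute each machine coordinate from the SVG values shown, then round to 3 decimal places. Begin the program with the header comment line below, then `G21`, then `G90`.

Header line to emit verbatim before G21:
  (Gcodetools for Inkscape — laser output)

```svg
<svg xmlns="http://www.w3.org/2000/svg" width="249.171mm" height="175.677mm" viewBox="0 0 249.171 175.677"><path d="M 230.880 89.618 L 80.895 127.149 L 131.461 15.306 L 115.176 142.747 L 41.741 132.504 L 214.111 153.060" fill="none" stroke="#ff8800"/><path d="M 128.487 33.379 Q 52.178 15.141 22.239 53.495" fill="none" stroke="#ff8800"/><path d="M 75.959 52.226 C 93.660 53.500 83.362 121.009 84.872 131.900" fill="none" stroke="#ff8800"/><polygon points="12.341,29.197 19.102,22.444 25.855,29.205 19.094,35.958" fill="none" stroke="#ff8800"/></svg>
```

1 u = 1 mm; y_m = 175.677 − y.

[1] `<path>` open polyline, #ff8800→engrave S227 F3283: (230.880,86.059) → (80.895,48.528) → (131.461,160.371) → (115.176,32.930) → (41.741,43.173) → (214.111,22.617)

[2] `<path>` quadratic bezier, #ff8800→engrave S227 F3283: (128.487,142.298) → (99.818,147.330) → (74.859,147.834) → (53.609,143.810) → (36.069,135.260) → (22.239,122.182)

[3] `<path>` cubic bezier, #ff8800→engrave S227 F3283: (75.959,123.451) → (83.538,115.721) → (86.308,97.992) → (86.180,76.160) → (85.065,56.123) → (84.872,43.777)

[4] `<polygon>` regular polygon, #ff8800→engrave S227 F3283: (12.341,146.480) → (19.102,153.233) → (25.855,146.472) → (19.094,139.719) → (12.341,146.480) (closed)

(Gcodetools for Inkscape — laser output)
G21
G90
G00 X230.880 Y86.059
M3 S227
G01 X80.895 Y48.528 F3283
G01 X131.461 Y160.371 F3283
G01 X115.176 Y32.930 F3283
G01 X41.741 Y43.173 F3283
G01 X214.111 Y22.617 F3283
G00 X128.487 Y142.298
M3 S227
G01 X99.818 Y147.330 F3283
G01 X74.859 Y147.834 F3283
G01 X53.609 Y143.810 F3283
G01 X36.069 Y135.260 F3283
G01 X22.239 Y122.182 F3283
G00 X75.959 Y123.451
M3 S227
G01 X83.538 Y115.721 F3283
G01 X86.308 Y97.992 F3283
G01 X86.180 Y76.160 F3283
G01 X85.065 Y56.123 F3283
G01 X84.872 Y43.777 F3283
G00 X12.341 Y146.480
M3 S227
G01 X19.102 Y153.233 F3283
G01 X25.855 Y146.472 F3283
G01 X19.094 Y139.719 F3283
G01 X12.341 Y146.480 F3283
M5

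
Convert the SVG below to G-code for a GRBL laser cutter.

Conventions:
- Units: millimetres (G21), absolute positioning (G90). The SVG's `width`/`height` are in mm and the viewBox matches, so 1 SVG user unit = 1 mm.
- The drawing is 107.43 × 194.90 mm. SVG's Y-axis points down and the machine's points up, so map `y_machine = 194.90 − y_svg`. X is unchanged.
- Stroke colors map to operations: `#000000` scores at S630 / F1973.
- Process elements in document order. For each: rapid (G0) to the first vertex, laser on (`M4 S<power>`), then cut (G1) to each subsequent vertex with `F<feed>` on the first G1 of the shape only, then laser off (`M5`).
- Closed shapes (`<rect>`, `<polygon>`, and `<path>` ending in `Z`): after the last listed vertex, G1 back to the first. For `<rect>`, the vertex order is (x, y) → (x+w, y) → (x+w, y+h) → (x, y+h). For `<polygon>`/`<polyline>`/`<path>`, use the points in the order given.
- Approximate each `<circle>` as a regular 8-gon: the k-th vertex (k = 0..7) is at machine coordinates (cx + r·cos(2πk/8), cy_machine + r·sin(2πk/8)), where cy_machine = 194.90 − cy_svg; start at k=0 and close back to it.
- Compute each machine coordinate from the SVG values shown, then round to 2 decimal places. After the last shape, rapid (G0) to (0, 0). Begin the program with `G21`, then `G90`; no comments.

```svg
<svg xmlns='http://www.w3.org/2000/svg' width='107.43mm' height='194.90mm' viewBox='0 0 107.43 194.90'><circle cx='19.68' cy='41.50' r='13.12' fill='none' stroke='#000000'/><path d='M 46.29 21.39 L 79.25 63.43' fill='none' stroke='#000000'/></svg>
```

1 u = 1 mm; y_m = 194.90 − y.

[1] `<circle>` circle, #000000→score S630 F1973: (32.80,153.40) → (28.96,162.68) → (19.68,166.52) → (10.40,162.68) → (6.56,153.40) → (10.40,144.12) → (19.68,140.28) → (28.96,144.12) → (32.80,153.40) (closed)

[2] `<path>` line segment, #000000→score S630 F1973: (46.29,173.51) → (79.25,131.47)

G21
G90
G0 X32.80 Y153.40
M4 S630
G1 X28.96 Y162.68 F1973
G1 X19.68 Y166.52
G1 X10.40 Y162.68
G1 X6.56 Y153.40
G1 X10.40 Y144.12
G1 X19.68 Y140.28
G1 X28.96 Y144.12
G1 X32.80 Y153.40
M5
G0 X46.29 Y173.51
M4 S630
G1 X79.25 Y131.47 F1973
M5
G0 X0.00 Y0.00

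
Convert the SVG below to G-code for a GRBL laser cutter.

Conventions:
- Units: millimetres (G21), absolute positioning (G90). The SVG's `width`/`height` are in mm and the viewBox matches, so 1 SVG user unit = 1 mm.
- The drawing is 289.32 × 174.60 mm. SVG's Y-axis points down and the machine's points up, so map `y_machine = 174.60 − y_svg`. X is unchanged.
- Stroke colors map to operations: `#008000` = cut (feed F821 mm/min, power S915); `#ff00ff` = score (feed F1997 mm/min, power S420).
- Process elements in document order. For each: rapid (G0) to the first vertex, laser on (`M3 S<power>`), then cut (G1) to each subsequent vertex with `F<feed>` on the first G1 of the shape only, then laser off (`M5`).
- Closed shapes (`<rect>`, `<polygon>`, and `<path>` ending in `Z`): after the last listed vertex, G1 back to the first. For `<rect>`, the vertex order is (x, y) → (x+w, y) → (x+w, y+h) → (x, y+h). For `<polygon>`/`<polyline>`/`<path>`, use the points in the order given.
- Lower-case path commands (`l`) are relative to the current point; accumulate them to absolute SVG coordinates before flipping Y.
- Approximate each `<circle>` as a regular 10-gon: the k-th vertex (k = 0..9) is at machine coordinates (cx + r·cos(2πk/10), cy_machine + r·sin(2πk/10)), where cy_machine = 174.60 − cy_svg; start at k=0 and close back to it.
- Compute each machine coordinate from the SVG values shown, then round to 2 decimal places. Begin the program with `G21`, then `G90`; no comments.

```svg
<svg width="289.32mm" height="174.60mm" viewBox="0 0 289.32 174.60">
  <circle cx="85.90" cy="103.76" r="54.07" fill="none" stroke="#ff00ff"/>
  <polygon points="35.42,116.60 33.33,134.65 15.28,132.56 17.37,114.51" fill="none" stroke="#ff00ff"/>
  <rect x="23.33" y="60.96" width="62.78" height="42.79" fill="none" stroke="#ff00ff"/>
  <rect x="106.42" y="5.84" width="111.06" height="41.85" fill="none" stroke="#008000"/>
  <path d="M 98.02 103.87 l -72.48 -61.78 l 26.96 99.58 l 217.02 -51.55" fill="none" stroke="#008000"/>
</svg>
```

1 u = 1 mm; y_m = 174.60 − y.

[1] `<circle>` circle, #ff00ff→score S420 F1997: (139.97,70.84) → (129.64,102.62) → (102.61,122.26) → (69.19,122.26) → (42.16,102.62) → (31.83,70.84) → (42.16,39.06) → (69.19,19.42) → (102.61,19.42) → (129.64,39.06) → (139.97,70.84) (closed)

[2] `<polygon>` regular polygon, #ff00ff→score S420 F1997: (35.42,58.00) → (33.33,39.95) → (15.28,42.04) → (17.37,60.09) → (35.42,58.00) (closed)

[3] `<rect>` rectangle, #ff00ff→score S420 F1997: (23.33,113.64) → (86.11,113.64) → (86.11,70.85) → (23.33,70.85) → (23.33,113.64) (closed)

[4] `<rect>` rectangle, #008000→cut S915 F821: (106.42,168.76) → (217.48,168.76) → (217.48,126.91) → (106.42,126.91) → (106.42,168.76) (closed)

[5] `<path>` open polyline, #008000→cut S915 F821: (98.02,70.73) → (25.54,132.51) → (52.50,32.93) → (269.52,84.48)

G21
G90
G0 X139.97 Y70.84
M3 S420
G1 X129.64 Y102.62 F1997
G1 X102.61 Y122.26
G1 X69.19 Y122.26
G1 X42.16 Y102.62
G1 X31.83 Y70.84
G1 X42.16 Y39.06
G1 X69.19 Y19.42
G1 X102.61 Y19.42
G1 X129.64 Y39.06
G1 X139.97 Y70.84
M5
G0 X35.42 Y58.00
M3 S420
G1 X33.33 Y39.95 F1997
G1 X15.28 Y42.04
G1 X17.37 Y60.09
G1 X35.42 Y58.00
M5
G0 X23.33 Y113.64
M3 S420
G1 X86.11 Y113.64 F1997
G1 X86.11 Y70.85
G1 X23.33 Y70.85
G1 X23.33 Y113.64
M5
G0 X106.42 Y168.76
M3 S915
G1 X217.48 Y168.76 F821
G1 X217.48 Y126.91
G1 X106.42 Y126.91
G1 X106.42 Y168.76
M5
G0 X98.02 Y70.73
M3 S915
G1 X25.54 Y132.51 F821
G1 X52.50 Y32.93
G1 X269.52 Y84.48
M5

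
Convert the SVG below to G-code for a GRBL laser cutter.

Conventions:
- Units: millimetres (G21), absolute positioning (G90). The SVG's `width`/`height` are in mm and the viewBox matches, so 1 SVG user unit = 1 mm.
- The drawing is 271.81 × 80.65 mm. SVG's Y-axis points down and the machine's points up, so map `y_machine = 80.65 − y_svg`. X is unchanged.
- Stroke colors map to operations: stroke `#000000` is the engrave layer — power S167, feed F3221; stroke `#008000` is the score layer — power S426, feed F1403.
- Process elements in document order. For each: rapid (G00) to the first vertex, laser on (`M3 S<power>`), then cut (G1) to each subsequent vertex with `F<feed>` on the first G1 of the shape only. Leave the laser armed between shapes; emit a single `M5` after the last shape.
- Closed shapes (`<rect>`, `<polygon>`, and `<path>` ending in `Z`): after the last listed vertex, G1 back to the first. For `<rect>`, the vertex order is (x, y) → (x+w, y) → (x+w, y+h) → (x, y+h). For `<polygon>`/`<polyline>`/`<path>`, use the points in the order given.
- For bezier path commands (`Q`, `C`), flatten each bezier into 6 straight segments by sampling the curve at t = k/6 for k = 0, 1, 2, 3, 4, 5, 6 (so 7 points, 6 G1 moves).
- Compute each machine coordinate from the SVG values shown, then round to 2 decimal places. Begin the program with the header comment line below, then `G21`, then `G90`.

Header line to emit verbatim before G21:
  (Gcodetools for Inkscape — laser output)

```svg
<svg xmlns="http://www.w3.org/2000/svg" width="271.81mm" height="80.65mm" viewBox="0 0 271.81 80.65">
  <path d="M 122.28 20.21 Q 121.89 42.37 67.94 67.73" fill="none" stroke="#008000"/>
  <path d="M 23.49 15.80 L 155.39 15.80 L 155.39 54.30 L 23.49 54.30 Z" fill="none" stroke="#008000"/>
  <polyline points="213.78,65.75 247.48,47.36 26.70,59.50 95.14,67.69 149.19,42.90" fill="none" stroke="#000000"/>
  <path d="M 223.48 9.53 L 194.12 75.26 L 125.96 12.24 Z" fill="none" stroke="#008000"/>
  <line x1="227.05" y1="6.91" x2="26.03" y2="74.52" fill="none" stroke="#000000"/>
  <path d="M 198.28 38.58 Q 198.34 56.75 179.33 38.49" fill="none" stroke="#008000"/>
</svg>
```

viewBox `0 0 271.81 80.65` with mm width/height → 1 unit = 1 mm. Flip: y_m = 80.65 − y_svg.

**Shape 1** — `<path>` quadratic bezier, stroke `#008000` → score (S426, F1403). Control points (SVG): P0=(122.28,20.21), P1=(121.89,42.37), P2=(67.94,67.73); sampled at t=k/6. Machine vertices: (122.28,60.44) → (120.66,52.96) → (116.07,45.31) → (108.50,37.48) → (97.96,29.47) → (84.44,21.28) → (67.94,12.92). Open path.

**Shape 2** — `<path>` rectangle, stroke `#008000` → score (S426, F1403). Machine vertices: (23.49,64.85) → (155.39,64.85) → (155.39,26.35) → (23.49,26.35) → (23.49,64.85). Closed: final G1 returns to the first vertex.

**Shape 3** — `<polyline>` open polyline, stroke `#000000` → engrave (S167, F3221). Machine vertices: (213.78,14.90) → (247.48,33.29) → (26.70,21.15) → (95.14,12.96) → (149.19,37.75). Open path.

**Shape 4** — `<path>` closed polygon, stroke `#008000` → score (S426, F1403). Machine vertices: (223.48,71.12) → (194.12,5.39) → (125.96,68.41) → (223.48,71.12). Closed: final G1 returns to the first vertex.

**Shape 5** — `<line>` line segment, stroke `#000000` → engrave (S167, F3221). Machine vertices: (227.05,73.74) → (26.03,6.13). Open path.

**Shape 6** — `<path>` quadratic bezier, stroke `#008000` → score (S426, F1403). Control points (SVG): P0=(198.28,38.58), P1=(198.34,56.75), P2=(179.33,38.49); sampled at t=k/6. Machine vertices: (198.28,42.07) → (197.77,37.03) → (196.20,34.00) → (193.57,33.01) → (189.88,34.03) → (185.14,37.09) → (179.33,42.16). Open path.

(Gcodetools for Inkscape — laser output)
G21
G90
G00 X122.28 Y60.44
M3 S426
G1 X120.66 Y52.96 F1403
G1 X116.07 Y45.31
G1 X108.50 Y37.48
G1 X97.96 Y29.47
G1 X84.44 Y21.28
G1 X67.94 Y12.92
G00 X23.49 Y64.85
M3 S426
G1 X155.39 Y64.85 F1403
G1 X155.39 Y26.35
G1 X23.49 Y26.35
G1 X23.49 Y64.85
G00 X213.78 Y14.90
M3 S167
G1 X247.48 Y33.29 F3221
G1 X26.70 Y21.15
G1 X95.14 Y12.96
G1 X149.19 Y37.75
G00 X223.48 Y71.12
M3 S426
G1 X194.12 Y5.39 F1403
G1 X125.96 Y68.41
G1 X223.48 Y71.12
G00 X227.05 Y73.74
M3 S167
G1 X26.03 Y6.13 F3221
G00 X198.28 Y42.07
M3 S426
G1 X197.77 Y37.03 F1403
G1 X196.20 Y34.00
G1 X193.57 Y33.01
G1 X189.88 Y34.03
G1 X185.14 Y37.09
G1 X179.33 Y42.16
M5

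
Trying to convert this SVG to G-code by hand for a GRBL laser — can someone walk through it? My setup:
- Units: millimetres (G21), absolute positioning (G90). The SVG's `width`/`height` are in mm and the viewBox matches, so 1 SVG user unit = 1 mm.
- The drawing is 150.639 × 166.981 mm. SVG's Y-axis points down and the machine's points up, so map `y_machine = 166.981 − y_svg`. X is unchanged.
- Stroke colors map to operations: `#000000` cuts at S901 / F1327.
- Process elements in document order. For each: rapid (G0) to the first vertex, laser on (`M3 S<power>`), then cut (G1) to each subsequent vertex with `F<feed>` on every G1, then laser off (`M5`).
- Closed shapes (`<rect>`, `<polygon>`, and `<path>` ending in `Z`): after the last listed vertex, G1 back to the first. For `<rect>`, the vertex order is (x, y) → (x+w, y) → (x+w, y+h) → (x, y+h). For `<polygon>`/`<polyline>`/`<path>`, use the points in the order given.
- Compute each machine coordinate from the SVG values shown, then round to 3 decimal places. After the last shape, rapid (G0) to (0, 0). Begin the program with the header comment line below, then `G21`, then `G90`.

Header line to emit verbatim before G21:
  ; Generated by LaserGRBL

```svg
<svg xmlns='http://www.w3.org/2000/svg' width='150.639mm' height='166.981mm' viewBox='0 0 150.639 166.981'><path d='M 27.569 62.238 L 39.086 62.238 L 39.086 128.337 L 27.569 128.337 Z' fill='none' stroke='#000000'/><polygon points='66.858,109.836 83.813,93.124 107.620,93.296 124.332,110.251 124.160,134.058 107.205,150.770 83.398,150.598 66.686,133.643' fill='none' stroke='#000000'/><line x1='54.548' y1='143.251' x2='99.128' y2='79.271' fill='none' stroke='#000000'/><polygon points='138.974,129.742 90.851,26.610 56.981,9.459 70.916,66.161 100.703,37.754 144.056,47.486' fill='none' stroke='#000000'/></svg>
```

; Generated by LaserGRBL
G21
G90
G0 X27.569 Y104.743
M3 S901
G1 X39.086 Y104.743 F1327
G1 X39.086 Y38.644 F1327
G1 X27.569 Y38.644 F1327
G1 X27.569 Y104.743 F1327
M5
G0 X66.858 Y57.145
M3 S901
G1 X83.813 Y73.857 F1327
G1 X107.620 Y73.685 F1327
G1 X124.332 Y56.730 F1327
G1 X124.160 Y32.923 F1327
G1 X107.205 Y16.211 F1327
G1 X83.398 Y16.383 F1327
G1 X66.686 Y33.338 F1327
G1 X66.858 Y57.145 F1327
M5
G0 X54.548 Y23.730
M3 S901
G1 X99.128 Y87.710 F1327
M5
G0 X138.974 Y37.239
M3 S901
G1 X90.851 Y140.371 F1327
G1 X56.981 Y157.522 F1327
G1 X70.916 Y100.820 F1327
G1 X100.703 Y129.227 F1327
G1 X144.056 Y119.495 F1327
G1 X138.974 Y37.239 F1327
M5
G0 X0.000 Y0.000

Since the viewBox matches the mm dimensions, user units are millimetres directly. The only transform is the Y-flip y_m = 166.981 − y_svg.

Shape 1 is a rectangle drawn with `<path>`. Its stroke #000000 means cut at S901, F1327. After flipping Y the toolpath is (27.569,104.743) → (39.086,104.743) → (39.086,38.644) → (27.569,38.644) → (27.569,104.743), returning to the start.

Shape 2 is a regular polygon drawn with `<polygon>`. Its stroke #000000 means cut at S901, F1327. After flipping Y the toolpath is (66.858,57.145) → (83.813,73.857) → (107.620,73.685) → (124.332,56.730) → (124.160,32.923) → (107.205,16.211) → (83.398,16.383) → (66.686,33.338) → (66.858,57.145), returning to the start.

Shape 3 is a line segment drawn with `<line>`. Its stroke #000000 means cut at S901, F1327. After flipping Y the toolpath is (54.548,23.730) → (99.128,87.710).

Shape 4 is a closed polygon drawn with `<polygon>`. Its stroke #000000 means cut at S901, F1327. After flipping Y the toolpath is (138.974,37.239) → (90.851,140.371) → (56.981,157.522) → (70.916,100.820) → (100.703,129.227) → (144.056,119.495) → (138.974,37.239), returning to the start.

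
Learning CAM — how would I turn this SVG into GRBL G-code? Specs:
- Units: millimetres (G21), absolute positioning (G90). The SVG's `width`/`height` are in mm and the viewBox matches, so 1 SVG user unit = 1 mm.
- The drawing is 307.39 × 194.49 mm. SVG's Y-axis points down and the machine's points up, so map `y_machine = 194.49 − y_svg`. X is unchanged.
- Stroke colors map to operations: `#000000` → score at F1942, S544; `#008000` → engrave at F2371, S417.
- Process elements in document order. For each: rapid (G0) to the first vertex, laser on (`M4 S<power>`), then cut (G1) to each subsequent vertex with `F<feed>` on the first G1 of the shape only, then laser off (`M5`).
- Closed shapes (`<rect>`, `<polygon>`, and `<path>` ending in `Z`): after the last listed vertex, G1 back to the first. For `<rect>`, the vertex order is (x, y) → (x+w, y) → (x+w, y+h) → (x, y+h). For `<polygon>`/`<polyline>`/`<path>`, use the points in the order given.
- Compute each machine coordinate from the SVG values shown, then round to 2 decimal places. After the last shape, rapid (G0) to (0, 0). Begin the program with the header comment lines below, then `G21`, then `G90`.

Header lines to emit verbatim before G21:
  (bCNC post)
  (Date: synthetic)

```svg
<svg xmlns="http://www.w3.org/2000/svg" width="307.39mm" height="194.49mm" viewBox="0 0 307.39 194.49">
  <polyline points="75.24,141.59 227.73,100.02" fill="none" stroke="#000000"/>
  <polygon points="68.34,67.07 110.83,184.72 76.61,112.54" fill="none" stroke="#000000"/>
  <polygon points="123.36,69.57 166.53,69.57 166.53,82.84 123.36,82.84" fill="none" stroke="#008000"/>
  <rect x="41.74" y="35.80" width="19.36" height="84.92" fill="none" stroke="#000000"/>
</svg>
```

Since the viewBox matches the mm dimensions, user units are millimetres directly. The only transform is the Y-flip y_m = 194.49 − y_svg.

Shape 1 is a line segment drawn with `<polyline>`. Its stroke #000000 means score at S544, F1942. After flipping Y the toolpath is (75.24,52.90) → (227.73,94.47).

Shape 2 is a closed polygon drawn with `<polygon>`. Its stroke #000000 means score at S544, F1942. After flipping Y the toolpath is (68.34,127.42) → (110.83,9.77) → (76.61,81.95) → (68.34,127.42), returning to the start.

Shape 3 is a rectangle drawn with `<polygon>`. Its stroke #008000 means engrave at S417, F2371. After flipping Y the toolpath is (123.36,124.92) → (166.53,124.92) → (166.53,111.65) → (123.36,111.65) → (123.36,124.92), returning to the start.

Shape 4 is a rectangle drawn with `<rect>`. Its stroke #000000 means score at S544, F1942. After flipping Y the toolpath is (41.74,158.69) → (61.10,158.69) → (61.10,73.77) → (41.74,73.77) → (41.74,158.69), returning to the start.

(bCNC post)
(Date: synthetic)
G21
G90
G0 X75.24 Y52.90
M4 S544
G1 X227.73 Y94.47 F1942
M5
G0 X68.34 Y127.42
M4 S544
G1 X110.83 Y9.77 F1942
G1 X76.61 Y81.95
G1 X68.34 Y127.42
M5
G0 X123.36 Y124.92
M4 S417
G1 X166.53 Y124.92 F2371
G1 X166.53 Y111.65
G1 X123.36 Y111.65
G1 X123.36 Y124.92
M5
G0 X41.74 Y158.69
M4 S544
G1 X61.10 Y158.69 F1942
G1 X61.10 Y73.77
G1 X41.74 Y73.77
G1 X41.74 Y158.69
M5
G0 X0.00 Y0.00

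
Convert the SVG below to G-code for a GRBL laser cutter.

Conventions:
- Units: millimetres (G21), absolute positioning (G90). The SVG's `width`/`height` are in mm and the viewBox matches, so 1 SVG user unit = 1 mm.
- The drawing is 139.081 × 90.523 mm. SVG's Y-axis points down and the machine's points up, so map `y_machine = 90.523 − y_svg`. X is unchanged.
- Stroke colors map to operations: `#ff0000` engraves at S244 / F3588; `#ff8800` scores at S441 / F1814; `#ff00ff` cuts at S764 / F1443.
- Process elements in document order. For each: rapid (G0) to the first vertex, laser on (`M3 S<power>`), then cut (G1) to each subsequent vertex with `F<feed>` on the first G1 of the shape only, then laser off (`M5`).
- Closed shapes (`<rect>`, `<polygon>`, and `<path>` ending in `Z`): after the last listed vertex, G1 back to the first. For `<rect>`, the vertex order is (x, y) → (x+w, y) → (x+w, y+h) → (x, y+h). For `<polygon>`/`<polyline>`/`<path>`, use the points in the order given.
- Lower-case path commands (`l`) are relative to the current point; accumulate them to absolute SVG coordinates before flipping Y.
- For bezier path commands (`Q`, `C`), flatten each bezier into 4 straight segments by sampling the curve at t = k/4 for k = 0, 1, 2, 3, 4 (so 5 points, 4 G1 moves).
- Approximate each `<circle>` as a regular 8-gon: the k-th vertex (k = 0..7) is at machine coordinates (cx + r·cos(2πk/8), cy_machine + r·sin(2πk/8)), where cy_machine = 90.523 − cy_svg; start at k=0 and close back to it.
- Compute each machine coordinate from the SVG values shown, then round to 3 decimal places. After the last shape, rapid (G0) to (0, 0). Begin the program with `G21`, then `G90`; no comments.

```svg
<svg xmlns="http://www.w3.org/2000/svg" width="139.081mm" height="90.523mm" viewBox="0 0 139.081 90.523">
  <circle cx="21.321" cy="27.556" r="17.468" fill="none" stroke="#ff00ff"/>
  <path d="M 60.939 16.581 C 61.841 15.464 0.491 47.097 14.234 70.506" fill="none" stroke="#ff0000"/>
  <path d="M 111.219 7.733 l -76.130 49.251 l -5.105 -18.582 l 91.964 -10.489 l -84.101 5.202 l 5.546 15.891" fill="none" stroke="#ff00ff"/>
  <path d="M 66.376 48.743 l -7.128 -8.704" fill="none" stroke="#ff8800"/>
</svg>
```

viewBox `0 0 139.081 90.523` with mm width/height → 1 unit = 1 mm. Flip: y_m = 90.523 − y_svg.

**Shape 1** — `<circle>` circle, stroke `#ff00ff` → cut (S764, F1443). Machine vertices: (38.789,62.967) → (33.673,75.319) → (21.321,80.435) → (8.969,75.319) → (3.853,62.967) → (8.969,50.615) → (21.321,45.499) → (33.673,50.615) → (38.789,62.967). Closed: final G1 returns to the first vertex.

**Shape 2** — `<path>` cubic bezier, stroke `#ff0000` → engrave (S244, F3588). Control points (SVG): P0=(60.939,16.581), P1=(61.841,15.464), P2=(0.491,47.097), P3=(14.234,70.506); sampled at t=k/4. Machine vertices: (60.939,73.942) → (52.089,69.279) → (32.771,56.177) → (15.861,38.476) → (14.234,20.017). Open path.

**Shape 3** — `<path>` open polyline, stroke `#ff00ff` → cut (S764, F1443). Machine vertices: (111.219,82.790) → (35.089,33.539) → (29.984,52.121) → (121.948,62.610) → (37.847,57.408) → (43.393,41.517). Open path.

**Shape 4** — `<path>` line segment, stroke `#ff8800` → score (S441, F1814). Machine vertices: (66.376,41.780) → (59.248,50.484). Open path.

G21
G90
G0 X38.789 Y62.967
M3 S764
G1 X33.673 Y75.319 F1443
G1 X21.321 Y80.435
G1 X8.969 Y75.319
G1 X3.853 Y62.967
G1 X8.969 Y50.615
G1 X21.321 Y45.499
G1 X33.673 Y50.615
G1 X38.789 Y62.967
M5
G0 X60.939 Y73.942
M3 S244
G1 X52.089 Y69.279 F3588
G1 X32.771 Y56.177
G1 X15.861 Y38.476
G1 X14.234 Y20.017
M5
G0 X111.219 Y82.790
M3 S764
G1 X35.089 Y33.539 F1443
G1 X29.984 Y52.121
G1 X121.948 Y62.610
G1 X37.847 Y57.408
G1 X43.393 Y41.517
M5
G0 X66.376 Y41.780
M3 S441
G1 X59.248 Y50.484 F1814
M5
G0 X0.000 Y0.000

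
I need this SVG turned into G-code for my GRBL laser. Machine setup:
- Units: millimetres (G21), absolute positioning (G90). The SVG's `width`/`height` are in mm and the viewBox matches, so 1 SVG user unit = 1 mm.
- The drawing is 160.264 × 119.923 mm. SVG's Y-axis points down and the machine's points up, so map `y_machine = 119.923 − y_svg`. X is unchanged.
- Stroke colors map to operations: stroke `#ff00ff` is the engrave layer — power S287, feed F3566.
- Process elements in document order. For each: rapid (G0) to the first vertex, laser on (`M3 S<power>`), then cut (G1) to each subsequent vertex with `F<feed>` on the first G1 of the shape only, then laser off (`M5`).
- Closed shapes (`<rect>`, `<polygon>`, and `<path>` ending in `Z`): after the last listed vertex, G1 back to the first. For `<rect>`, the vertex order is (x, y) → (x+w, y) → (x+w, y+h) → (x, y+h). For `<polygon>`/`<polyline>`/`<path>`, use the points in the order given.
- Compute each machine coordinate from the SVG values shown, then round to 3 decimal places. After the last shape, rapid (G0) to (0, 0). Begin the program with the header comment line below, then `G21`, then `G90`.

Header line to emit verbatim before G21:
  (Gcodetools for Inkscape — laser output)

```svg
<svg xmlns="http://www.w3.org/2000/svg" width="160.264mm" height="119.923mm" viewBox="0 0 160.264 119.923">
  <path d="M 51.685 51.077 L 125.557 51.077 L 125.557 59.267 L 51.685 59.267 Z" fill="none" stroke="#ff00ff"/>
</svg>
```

Since the viewBox matches the mm dimensions, user units are millimetres directly. The only transform is the Y-flip y_m = 119.923 − y_svg.

Shape 1 is a rectangle drawn with `<path>`. Its stroke #ff00ff means engrave at S287, F3566. After flipping Y the toolpath is (51.685,68.846) → (125.557,68.846) → (125.557,60.656) → (51.685,60.656) → (51.685,68.846), returning to the start.

(Gcodetools for Inkscape — laser output)
G21
G90
G0 X51.685 Y68.846
M3 S287
G1 X125.557 Y68.846 F3566
G1 X125.557 Y60.656
G1 X51.685 Y60.656
G1 X51.685 Y68.846
M5
G0 X0.000 Y0.000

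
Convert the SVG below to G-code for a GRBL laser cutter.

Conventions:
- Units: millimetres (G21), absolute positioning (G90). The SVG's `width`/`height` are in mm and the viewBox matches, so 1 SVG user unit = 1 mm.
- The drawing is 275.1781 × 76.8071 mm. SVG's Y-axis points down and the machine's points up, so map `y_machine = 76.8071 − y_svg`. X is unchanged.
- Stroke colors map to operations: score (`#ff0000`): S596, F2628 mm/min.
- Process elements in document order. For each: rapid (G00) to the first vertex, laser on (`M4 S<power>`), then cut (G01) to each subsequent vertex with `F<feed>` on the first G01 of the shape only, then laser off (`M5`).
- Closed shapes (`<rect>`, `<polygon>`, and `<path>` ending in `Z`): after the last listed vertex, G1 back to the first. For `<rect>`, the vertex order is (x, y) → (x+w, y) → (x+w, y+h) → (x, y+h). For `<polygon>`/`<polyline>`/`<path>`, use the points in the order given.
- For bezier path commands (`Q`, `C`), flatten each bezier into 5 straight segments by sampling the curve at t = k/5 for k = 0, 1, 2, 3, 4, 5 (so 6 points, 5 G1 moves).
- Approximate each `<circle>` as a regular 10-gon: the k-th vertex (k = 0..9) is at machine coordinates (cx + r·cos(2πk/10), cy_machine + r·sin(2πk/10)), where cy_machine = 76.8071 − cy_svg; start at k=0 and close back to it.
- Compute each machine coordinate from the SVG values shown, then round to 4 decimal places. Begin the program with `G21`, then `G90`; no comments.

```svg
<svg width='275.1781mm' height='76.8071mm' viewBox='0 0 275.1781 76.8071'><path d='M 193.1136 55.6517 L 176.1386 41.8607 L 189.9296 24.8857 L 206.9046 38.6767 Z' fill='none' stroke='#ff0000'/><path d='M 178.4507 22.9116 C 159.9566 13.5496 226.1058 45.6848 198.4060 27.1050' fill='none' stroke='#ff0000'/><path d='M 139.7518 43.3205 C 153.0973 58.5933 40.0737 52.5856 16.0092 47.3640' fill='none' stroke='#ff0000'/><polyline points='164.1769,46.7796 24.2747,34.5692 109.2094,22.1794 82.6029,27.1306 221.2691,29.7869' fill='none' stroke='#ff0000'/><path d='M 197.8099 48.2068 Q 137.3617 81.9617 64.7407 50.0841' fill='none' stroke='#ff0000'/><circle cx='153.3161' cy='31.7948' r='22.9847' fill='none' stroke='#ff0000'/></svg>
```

G21
G90
G00 X193.1136 Y21.1554
M4 S596
G01 X176.1386 Y34.9464 F2628
G01 X189.9296 Y51.9214
G01 X206.9046 Y38.1304
G01 X193.1136 Y21.1554
M5
G00 X178.4507 Y53.8955
M4 S596
G01 X176.0835 Y55.2707 F2628
G01 X185.4631 Y51.1128
G01 X198.0217 Y45.8480
G01 X205.1919 Y43.9023
G01 X198.4060 Y49.7021
M5
G00 X139.7518 Y33.4866
M4 S596
G01 X134.3174 Y26.7000 F2628
G01 X108.8902 Y23.9616
G01 X73.8060 Y24.2121
G01 X39.4004 Y26.3923
G01 X16.0092 Y29.4431
M5
G00 X164.1769 Y30.0275
M4 S596
G01 X24.2747 Y42.2379 F2628
G01 X109.2094 Y54.6277
G01 X82.6029 Y49.6765
G01 X221.2691 Y47.0202
M5
G00 X197.8099 Y28.6003
M4 S596
G01 X173.1437 Y17.7236 F2628
G01 X147.5037 Y12.0976
G01 X120.8899 Y11.7221
G01 X93.3022 Y16.5973
G01 X64.7407 Y26.7230
M5
G00 X176.3008 Y45.0123
M4 S596
G01 X171.9111 Y58.5224 F2628
G01 X160.4188 Y66.8720
G01 X146.2134 Y66.8720
G01 X134.7211 Y58.5224
G01 X130.3314 Y45.0123
G01 X134.7211 Y31.5022
G01 X146.2134 Y23.1526
G01 X160.4188 Y23.1526
G01 X171.9111 Y31.5022
G01 X176.3008 Y45.0123
M5

1 u = 1 mm; y_m = 76.8071 − y.

[1] `<path>` regular polygon, #ff0000→score S596 F2628: (193.1136,21.1554) → (176.1386,34.9464) → (189.9296,51.9214) → (206.9046,38.1304) → (193.1136,21.1554) (closed)

[2] `<path>` cubic bezier, #ff0000→score S596 F2628: (178.4507,53.8955) → (176.0835,55.2707) → (185.4631,51.1128) → (198.0217,45.8480) → (205.1919,43.9023) → (198.4060,49.7021)

[3] `<path>` cubic bezier, #ff0000→score S596 F2628: (139.7518,33.4866) → (134.3174,26.7000) → (108.8902,23.9616) → (73.8060,24.2121) → (39.4004,26.3923) → (16.0092,29.4431)

[4] `<polyline>` open polyline, #ff0000→score S596 F2628: (164.1769,30.0275) → (24.2747,42.2379) → (109.2094,54.6277) → (82.6029,49.6765) → (221.2691,47.0202)

[5] `<path>` quadratic bezier, #ff0000→score S596 F2628: (197.8099,28.6003) → (173.1437,17.7236) → (147.5037,12.0976) → (120.8899,11.7221) → (93.3022,16.5973) → (64.7407,26.7230)

[6] `<circle>` circle, #ff0000→score S596 F2628: (176.3008,45.0123) → (171.9111,58.5224) → (160.4188,66.8720) → (146.2134,66.8720) → (134.7211,58.5224) → (130.3314,45.0123) → (134.7211,31.5022) → (146.2134,23.1526) → (160.4188,23.1526) → (171.9111,31.5022) → (176.3008,45.0123) (closed)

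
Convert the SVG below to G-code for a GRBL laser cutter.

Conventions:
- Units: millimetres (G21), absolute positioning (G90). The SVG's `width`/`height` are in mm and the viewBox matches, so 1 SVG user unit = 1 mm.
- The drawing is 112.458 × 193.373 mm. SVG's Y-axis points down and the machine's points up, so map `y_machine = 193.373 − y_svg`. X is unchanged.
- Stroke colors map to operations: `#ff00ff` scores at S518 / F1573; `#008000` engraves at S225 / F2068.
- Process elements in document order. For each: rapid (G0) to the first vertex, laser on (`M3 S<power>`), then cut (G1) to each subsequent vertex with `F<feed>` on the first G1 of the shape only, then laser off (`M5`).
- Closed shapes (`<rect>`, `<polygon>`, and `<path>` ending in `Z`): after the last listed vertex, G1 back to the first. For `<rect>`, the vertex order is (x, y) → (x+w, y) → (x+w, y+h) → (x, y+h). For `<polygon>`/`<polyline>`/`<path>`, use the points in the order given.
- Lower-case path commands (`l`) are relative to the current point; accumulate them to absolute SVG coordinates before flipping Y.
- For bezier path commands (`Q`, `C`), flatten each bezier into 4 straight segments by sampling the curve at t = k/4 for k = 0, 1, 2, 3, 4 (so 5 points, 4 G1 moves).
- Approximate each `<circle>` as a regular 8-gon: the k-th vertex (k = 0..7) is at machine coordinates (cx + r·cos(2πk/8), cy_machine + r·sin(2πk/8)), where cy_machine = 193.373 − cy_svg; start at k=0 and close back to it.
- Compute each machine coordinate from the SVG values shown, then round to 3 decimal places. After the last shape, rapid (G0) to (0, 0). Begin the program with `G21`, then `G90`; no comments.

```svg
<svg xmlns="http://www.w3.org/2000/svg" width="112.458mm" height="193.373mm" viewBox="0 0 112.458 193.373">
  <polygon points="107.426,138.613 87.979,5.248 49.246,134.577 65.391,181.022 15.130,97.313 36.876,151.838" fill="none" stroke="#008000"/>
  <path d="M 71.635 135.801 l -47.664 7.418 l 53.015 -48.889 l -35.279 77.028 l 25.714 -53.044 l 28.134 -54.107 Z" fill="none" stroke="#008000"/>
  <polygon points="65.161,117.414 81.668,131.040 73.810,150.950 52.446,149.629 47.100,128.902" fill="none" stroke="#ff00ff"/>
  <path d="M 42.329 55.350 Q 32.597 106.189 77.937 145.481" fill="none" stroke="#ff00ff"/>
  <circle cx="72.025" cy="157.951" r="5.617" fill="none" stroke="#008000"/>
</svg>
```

Since the viewBox matches the mm dimensions, user units are millimetres directly. The only transform is the Y-flip y_m = 193.373 − y_svg.

Shape 1 is a closed polygon drawn with `<polygon>`. Its stroke #008000 means engrave at S225, F2068. After flipping Y the toolpath is (107.426,54.760) → (87.979,188.125) → (49.246,58.796) → (65.391,12.351) → (15.130,96.060) → (36.876,41.535) → (107.426,54.760), returning to the start.

Shape 2 is a closed polygon drawn with `<path>`. Its stroke #008000 means engrave at S225, F2068. After flipping Y the toolpath is (71.635,57.572) → (23.971,50.154) → (76.986,99.043) → (41.707,22.015) → (67.421,75.059) → (95.555,129.166) → (71.635,57.572), returning to the start.

Shape 3 is a regular polygon drawn with `<polygon>`. Its stroke #ff00ff means score at S518, F1573. After flipping Y the toolpath is (65.161,75.959) → (81.668,62.333) → (73.810,42.423) → (52.446,43.744) → (47.100,64.471) → (65.161,75.959), returning to the start.

Shape 4 is a quadratic bezier drawn with `<path>`. Its stroke #ff00ff means score at S518, F1573. After flipping Y the toolpath is (42.329,138.023) → (40.905,113.325) → (46.365,90.071) → (58.709,68.260) → (77.937,47.892).

Shape 5 is a circle drawn with `<circle>`. Its stroke #008000 means engrave at S225, F2068. After flipping Y the toolpath is (77.642,35.422) → (75.997,39.394) → (72.025,41.039) → (68.053,39.394) → (66.408,35.422) → (68.053,31.450) → (72.025,29.805) → (75.997,31.450) → (77.642,35.422), returning to the start.

G21
G90
G0 X107.426 Y54.760
M3 S225
G1 X87.979 Y188.125 F2068
G1 X49.246 Y58.796
G1 X65.391 Y12.351
G1 X15.130 Y96.060
G1 X36.876 Y41.535
G1 X107.426 Y54.760
M5
G0 X71.635 Y57.572
M3 S225
G1 X23.971 Y50.154 F2068
G1 X76.986 Y99.043
G1 X41.707 Y22.015
G1 X67.421 Y75.059
G1 X95.555 Y129.166
G1 X71.635 Y57.572
M5
G0 X65.161 Y75.959
M3 S518
G1 X81.668 Y62.333 F1573
G1 X73.810 Y42.423
G1 X52.446 Y43.744
G1 X47.100 Y64.471
G1 X65.161 Y75.959
M5
G0 X42.329 Y138.023
M3 S518
G1 X40.905 Y113.325 F1573
G1 X46.365 Y90.071
G1 X58.709 Y68.260
G1 X77.937 Y47.892
M5
G0 X77.642 Y35.422
M3 S225
G1 X75.997 Y39.394 F2068
G1 X72.025 Y41.039
G1 X68.053 Y39.394
G1 X66.408 Y35.422
G1 X68.053 Y31.450
G1 X72.025 Y29.805
G1 X75.997 Y31.450
G1 X77.642 Y35.422
M5
G0 X0.000 Y0.000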